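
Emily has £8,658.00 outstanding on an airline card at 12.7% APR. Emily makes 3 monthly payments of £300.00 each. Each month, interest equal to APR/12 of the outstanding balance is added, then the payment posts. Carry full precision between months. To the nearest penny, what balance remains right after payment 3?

£8,026.25

Monthly rate r = 12.7%/12 = 1.05833% = 0.0105833.
Each month: B ← B·(1+r) − £300.00.
Month 1: interest £91.63; balance after payment £8,449.63.
Month 2: interest £89.43; balance after payment £8,239.06.
Month 3: interest £87.20; balance after payment £8,026.25.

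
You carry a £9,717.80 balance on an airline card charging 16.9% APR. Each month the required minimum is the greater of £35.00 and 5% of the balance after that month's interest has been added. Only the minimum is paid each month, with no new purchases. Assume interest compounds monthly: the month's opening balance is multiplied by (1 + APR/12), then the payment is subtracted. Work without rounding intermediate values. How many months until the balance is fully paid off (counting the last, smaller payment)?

Monthly rate r = 16.9%/12 = 1.40833% = 0.0140833.
While 5% of the post-interest balance exceeds £35.00, each month B ← (B·(1+r))·(1 − 0.05), i.e. B shrinks by the factor (1+r)·0.95 = 0.96338.
This holds for months 1–71. Entering month 72 the balance is £687.34; 5% of the post-interest balance is now below £35.00, so the flat £35.00 minimum applies from here.
From month 72 a fixed £35.00 at rate r clears £687.34 in 24 more payments. Total: 71 + 24 = 95 months.

95 months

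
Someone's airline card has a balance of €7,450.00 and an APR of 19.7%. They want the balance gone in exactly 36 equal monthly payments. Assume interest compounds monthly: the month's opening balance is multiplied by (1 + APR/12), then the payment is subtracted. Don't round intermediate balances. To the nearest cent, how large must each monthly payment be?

Monthly rate r = 19.7%/12 = 1.64167% = 0.0164167.
Level-payment amortization: P = B₀·r / (1 − (1+r)^(−n)) = 7450.00·0.0164167 / (1 − 1.01642^(−36)).
Denominator 1 − (1+r)^(−36) = 0.443563.
P = 122.304 / 0.443563 ≈ 275.73.

€275.73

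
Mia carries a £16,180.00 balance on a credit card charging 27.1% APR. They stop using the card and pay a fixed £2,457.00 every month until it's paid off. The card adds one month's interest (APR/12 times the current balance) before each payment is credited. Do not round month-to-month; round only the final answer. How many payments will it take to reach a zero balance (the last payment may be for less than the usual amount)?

8 payments

Monthly rate r = 27.1%/12 = 2.25833% = 0.0225833.
Recurrence: B ← B·(1+r) − £2,457.00.
Month 1: interest £365.40; balance after payment £14,088.40.
Month 2: interest £318.16; balance after payment £11,949.56.
Closed form: n = −ln(1 − rB₀/P)/ln(1+r) = −ln(0.85128)/ln(1.02258) ≈ 7.210, so the balance reaches zero during payment 8.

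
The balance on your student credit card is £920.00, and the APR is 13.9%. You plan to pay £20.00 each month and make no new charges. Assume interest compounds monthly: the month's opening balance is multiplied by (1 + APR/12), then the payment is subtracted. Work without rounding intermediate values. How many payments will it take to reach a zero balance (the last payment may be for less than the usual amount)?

67 months

Monthly rate r = 13.9%/12 = 1.15833% = 0.0115833.
Recurrence: B ← B·(1+r) − £20.00.
Month 1: interest £10.66; balance after payment £910.66.
Month 2: interest £10.55; balance after payment £901.21.
Closed form: n = −ln(1 − rB₀/P)/ln(1+r) = −ln(0.46717)/ln(1.01158) ≈ 66.084, so the balance reaches zero during payment 67.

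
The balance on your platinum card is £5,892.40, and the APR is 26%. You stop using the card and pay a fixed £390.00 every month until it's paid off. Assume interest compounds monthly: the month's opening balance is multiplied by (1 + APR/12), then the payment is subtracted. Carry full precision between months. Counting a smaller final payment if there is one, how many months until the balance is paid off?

19 payments

Monthly rate r = 26%/12 = 2.16667% = 0.0216667.
Recurrence: B ← B·(1+r) − £390.00.
Month 1: interest £127.67; balance after payment £5,630.07.
Month 2: interest £121.98; balance after payment £5,362.05.
Closed form: n = −ln(1 − rB₀/P)/ln(1+r) = −ln(0.67264)/ln(1.02167) ≈ 18.499, so the balance reaches zero during payment 19.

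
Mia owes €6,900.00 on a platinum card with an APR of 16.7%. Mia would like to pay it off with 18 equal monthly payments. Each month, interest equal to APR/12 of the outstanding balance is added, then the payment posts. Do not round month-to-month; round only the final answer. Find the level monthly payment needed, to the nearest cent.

€436.00

Monthly rate r = 16.7%/12 = 1.39167% = 0.0139167.
Level-payment amortization: P = B₀·r / (1 − (1+r)^(−n)) = 6900.00·0.0139167 / (1 − 1.01392^(−18)).
Denominator 1 − (1+r)^(−18) = 0.220242997.
P = 96.025 / 0.220242997 ≈ 436.00.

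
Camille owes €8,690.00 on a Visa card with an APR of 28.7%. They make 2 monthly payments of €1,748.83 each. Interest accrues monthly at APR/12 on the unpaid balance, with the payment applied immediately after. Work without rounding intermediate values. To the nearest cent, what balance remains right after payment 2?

Monthly rate r = 28.7%/12 = 2.39167% = 0.0239167.
Each month: B ← B·(1+r) − €1,748.83.
Month 1: interest €207.84; balance after payment €7,149.01.
Month 2: interest €170.98; balance after payment €5,571.16.

€5,571.16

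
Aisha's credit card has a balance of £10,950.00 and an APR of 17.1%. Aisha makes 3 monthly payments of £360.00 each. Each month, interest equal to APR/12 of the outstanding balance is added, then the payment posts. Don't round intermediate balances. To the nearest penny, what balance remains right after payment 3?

Monthly rate r = 17.1%/12 = 1.425% = 0.01425.
Each month: B ← B·(1+r) − £360.00.
Month 1: interest £156.04; balance after payment £10,746.04.
Month 2: interest £153.13; balance after payment £10,539.17.
Month 3: interest £150.18; balance after payment £10,329.35.

£10,329.35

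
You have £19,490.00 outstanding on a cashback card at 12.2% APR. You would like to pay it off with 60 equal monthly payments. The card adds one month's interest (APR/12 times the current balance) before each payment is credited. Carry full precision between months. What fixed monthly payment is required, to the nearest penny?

£435.52

Monthly rate r = 12.2%/12 = 1.01667% = 0.0101667.
Level-payment amortization: P = B₀·r / (1 − (1+r)^(−n)) = 19490.00·0.0101667 / (1 − 1.01017^(−60)).
Denominator 1 − (1+r)^(−60) = 0.454973044.
P = 198.148 / 0.454973044 ≈ 435.52.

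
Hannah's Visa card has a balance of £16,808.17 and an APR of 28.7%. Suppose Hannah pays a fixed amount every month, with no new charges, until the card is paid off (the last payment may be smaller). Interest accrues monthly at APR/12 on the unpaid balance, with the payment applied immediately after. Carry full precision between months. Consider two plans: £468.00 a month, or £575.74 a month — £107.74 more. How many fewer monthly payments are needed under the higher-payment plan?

Monthly rate r = 28.7%/12 = 2.39167% = 0.0239167.
At £468.00/mo: n = ⌈−ln(1 − rB₀/P)/ln(1+r)⌉ = 83 payments (last £409.74); total interest = total paid − £16,808.17 = £21,977.57.
At £575.74/mo: 51 payments (last £398.82); total interest £12,377.65.
Payments saved = 83 − 51 = 32.

32 fewer payments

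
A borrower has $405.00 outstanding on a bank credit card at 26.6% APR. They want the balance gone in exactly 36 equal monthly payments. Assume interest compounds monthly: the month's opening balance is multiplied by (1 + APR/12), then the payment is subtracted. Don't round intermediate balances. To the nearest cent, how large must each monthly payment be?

$16.45

Monthly rate r = 26.6%/12 = 2.21667% = 0.0221667.
Level-payment amortization: P = B₀·r / (1 − (1+r)^(−n)) = 405.00·0.0221667 / (1 − 1.02217^(−36)).
Denominator 1 − (1+r)^(−36) = 0.545830166.
P = 8.9775 / 0.545830166 ≈ 16.45.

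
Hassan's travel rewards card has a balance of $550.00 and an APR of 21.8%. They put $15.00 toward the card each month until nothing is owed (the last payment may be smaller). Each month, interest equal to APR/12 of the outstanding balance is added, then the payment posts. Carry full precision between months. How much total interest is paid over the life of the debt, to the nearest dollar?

Monthly rate r = 21.8%/12 = 1.81667% = 0.0181667.
Payoff takes n = ⌈−ln(1 − rB₀/P)/ln(1+r)⌉ = ⌈60.929⌉ = 61 payments; the last is $13.95.
Total paid = 60·$15.00 + $13.95 = $913.95.
Total interest = total paid − principal = $913.95 − $550.00 = $363.95.

$364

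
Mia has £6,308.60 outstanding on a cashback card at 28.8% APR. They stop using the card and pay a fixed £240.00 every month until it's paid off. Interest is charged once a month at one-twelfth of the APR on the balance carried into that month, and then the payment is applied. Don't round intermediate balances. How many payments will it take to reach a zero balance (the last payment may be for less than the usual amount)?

Monthly rate r = 28.8%/12 = 2.4% = 0.024.
Recurrence: B ← B·(1+r) − £240.00.
Month 1: interest £151.41; balance after payment £6,220.01.
Month 2: interest £149.28; balance after payment £6,129.29.
Closed form: n = −ln(1 − rB₀/P)/ln(1+r) = −ln(0.36914)/ln(1.024) ≈ 42.020, so the balance reaches zero during payment 43.

43 months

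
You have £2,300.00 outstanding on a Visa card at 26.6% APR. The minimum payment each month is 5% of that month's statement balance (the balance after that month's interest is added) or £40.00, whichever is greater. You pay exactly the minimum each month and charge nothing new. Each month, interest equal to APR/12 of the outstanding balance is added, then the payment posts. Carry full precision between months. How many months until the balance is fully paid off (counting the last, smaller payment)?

63 months

Monthly rate r = 26.6%/12 = 2.21667% = 0.0221667.
While 5% of the post-interest balance exceeds £40.00, each month B ← (B·(1+r))·(1 − 0.05), i.e. B shrinks by the factor (1+r)·0.95 = 0.97106.
This holds for months 1–37. Entering month 38 the balance is £775.90; 5% of the post-interest balance is now below £40.00, so the flat £40.00 minimum applies from here.
From month 38 a fixed £40.00 at rate r clears £775.90 in 26 more payments. Total: 37 + 26 = 63 months.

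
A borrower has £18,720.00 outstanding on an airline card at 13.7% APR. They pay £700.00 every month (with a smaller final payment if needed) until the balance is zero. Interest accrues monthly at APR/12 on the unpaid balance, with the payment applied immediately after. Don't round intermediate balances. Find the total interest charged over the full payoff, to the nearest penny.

Monthly rate r = 13.7%/12 = 1.14167% = 0.0114167.
Payoff takes n = ⌈−ln(1 − rB₀/P)/ln(1+r)⌉ = ⌈32.091⌉ = 33 payments; the last is £63.97.
Total paid = 32·£700.00 + £63.97 = £22,463.97.
Total interest = total paid − principal = £22,463.97 − £18,720.00 = £3,743.97.

£3,743.97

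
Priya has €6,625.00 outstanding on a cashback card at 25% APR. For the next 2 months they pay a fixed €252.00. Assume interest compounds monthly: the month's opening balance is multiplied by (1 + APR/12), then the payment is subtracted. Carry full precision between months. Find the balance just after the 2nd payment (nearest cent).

Monthly rate r = 25%/12 = 2.08333% = 0.0208333.
Each month: B ← B·(1+r) − €252.00.
Month 1: interest €138.02; balance after payment €6,511.02.
Month 2: interest €135.65; balance after payment €6,394.67.

€6,394.67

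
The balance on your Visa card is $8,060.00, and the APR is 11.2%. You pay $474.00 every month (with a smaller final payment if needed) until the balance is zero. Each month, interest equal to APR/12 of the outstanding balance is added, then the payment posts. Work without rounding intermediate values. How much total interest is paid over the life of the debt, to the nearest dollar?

Monthly rate r = 11.2%/12 = 0.933333% = 0.00933333.
Payoff takes n = ⌈−ln(1 − rB₀/P)/ln(1+r)⌉ = ⌈18.602⌉ = 19 payments; the last is $285.91.
Total paid = 18·$474.00 + $285.91 = $8,817.91.
Total interest = total paid − principal = $8,817.91 − $8,060.00 = $757.91.

$758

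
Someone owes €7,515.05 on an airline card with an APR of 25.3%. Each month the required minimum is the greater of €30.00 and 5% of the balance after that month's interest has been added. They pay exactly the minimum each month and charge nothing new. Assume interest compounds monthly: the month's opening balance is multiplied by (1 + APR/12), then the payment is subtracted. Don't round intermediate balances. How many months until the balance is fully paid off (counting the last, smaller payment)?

Monthly rate r = 25.3%/12 = 2.10833% = 0.0210833.
While 5% of the post-interest balance exceeds €30.00, each month B ← (B·(1+r))·(1 − 0.05), i.e. B shrinks by the factor (1+r)·0.95 = 0.97003.
This holds for months 1–84. Entering month 85 the balance is €583.25; 5% of the post-interest balance is now below €30.00, so the flat €30.00 minimum applies from here.
From month 85 a fixed €30.00 at rate r clears €583.25 in 26 more payments. Total: 84 + 26 = 110 months.

110 months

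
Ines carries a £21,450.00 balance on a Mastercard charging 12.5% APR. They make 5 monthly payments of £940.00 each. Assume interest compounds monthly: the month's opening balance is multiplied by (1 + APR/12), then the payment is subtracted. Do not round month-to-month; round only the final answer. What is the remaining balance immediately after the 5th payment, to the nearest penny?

£17,791.76

Monthly rate r = 12.5%/12 = 1.04167% = 0.0104167.
Each month: B ← B·(1+r) − £940.00.
Month 1: interest £223.44; balance after payment £20,733.44.
Month 2: interest £215.97; balance after payment £20,009.41.
Month 3: interest £208.43; balance after payment £19,277.84.
Month 4: interest £200.81; balance after payment £18,538.65.
Month 5: interest £193.11; balance after payment £17,791.76.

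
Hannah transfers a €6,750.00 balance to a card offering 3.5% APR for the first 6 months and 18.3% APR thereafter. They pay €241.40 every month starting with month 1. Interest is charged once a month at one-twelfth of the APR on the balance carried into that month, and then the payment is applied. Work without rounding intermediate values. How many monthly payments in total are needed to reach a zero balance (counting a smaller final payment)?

34 payments

Promo months 1–6 at r₀ = 3.5%/12 = 0.00291667; months 7+ at r₁ = 18.3%/12 = 0.01525.
After month 6: iterate B ← B·(1+r₀) − €241.40 for 6 months → €5,409.99.
Then at r₁ with €241.40/mo: n₂ = −ln(1 − r₁·B/P)/ln(1+r₁) ≈ 27.63 → 28 more payments.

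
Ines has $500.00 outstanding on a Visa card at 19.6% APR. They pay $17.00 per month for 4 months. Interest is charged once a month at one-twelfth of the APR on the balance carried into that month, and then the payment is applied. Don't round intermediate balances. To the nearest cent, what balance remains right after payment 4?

$463.79

Monthly rate r = 19.6%/12 = 1.63333% = 0.0163333.
Each month: B ← B·(1+r) − $17.00.
Month 1: interest $8.17; balance after payment $491.17.
Month 2: interest $8.02; balance after payment $482.19.
Month 3: interest $7.88; balance after payment $473.06.
Month 4: interest $7.73; balance after payment $463.79.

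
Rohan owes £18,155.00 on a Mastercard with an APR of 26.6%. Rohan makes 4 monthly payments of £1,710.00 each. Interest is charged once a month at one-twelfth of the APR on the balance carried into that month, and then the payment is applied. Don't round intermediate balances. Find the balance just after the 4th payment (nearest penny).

£12,748.25

Monthly rate r = 26.6%/12 = 2.21667% = 0.0221667.
Each month: B ← B·(1+r) − £1,710.00.
Month 1: interest £402.44; balance after payment £16,847.44.
Month 2: interest £373.45; balance after payment £15,510.89.
Month 3: interest £343.82; balance after payment £14,144.71.
Month 4: interest £313.54; balance after payment £12,748.25.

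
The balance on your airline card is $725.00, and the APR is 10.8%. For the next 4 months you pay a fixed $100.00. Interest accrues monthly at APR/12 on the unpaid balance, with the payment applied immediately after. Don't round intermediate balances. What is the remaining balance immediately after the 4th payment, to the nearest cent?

$346.02

Monthly rate r = 10.8%/12 = 0.9% = 0.009.
Each month: B ← B·(1+r) − $100.00.
Month 1: interest $6.53; balance after payment $631.52.
Month 2: interest $5.68; balance after payment $537.21.
Month 3: interest $4.83; balance after payment $442.04.
Month 4: interest $3.98; balance after payment $346.02.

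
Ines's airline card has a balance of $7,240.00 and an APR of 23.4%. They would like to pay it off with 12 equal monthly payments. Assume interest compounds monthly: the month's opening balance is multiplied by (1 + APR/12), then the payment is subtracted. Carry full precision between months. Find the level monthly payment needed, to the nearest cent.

Monthly rate r = 23.4%/12 = 1.95% = 0.0195.
Level-payment amortization: P = B₀·r / (1 − (1+r)^(−n)) = 7240.00·0.0195 / (1 − 1.0195^(−12)).
Denominator 1 − (1+r)^(−12) = 0.206853817.
P = 141.18 / 0.206853817 ≈ 682.51.

$682.51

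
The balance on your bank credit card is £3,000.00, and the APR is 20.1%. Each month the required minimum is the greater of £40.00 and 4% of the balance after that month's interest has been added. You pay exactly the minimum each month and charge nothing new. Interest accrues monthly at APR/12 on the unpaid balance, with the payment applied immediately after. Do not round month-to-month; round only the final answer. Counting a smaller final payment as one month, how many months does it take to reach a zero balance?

79 months

Monthly rate r = 20.1%/12 = 1.675% = 0.01675.
While 4% of the post-interest balance exceeds £40.00, each month B ← (B·(1+r))·(1 − 0.04), i.e. B shrinks by the factor (1+r)·0.96 = 0.97608.
This holds for months 1–47. Entering month 48 the balance is £961.47; 4% of the post-interest balance is now below £40.00, so the flat £40.00 minimum applies from here.
From month 48 a fixed £40.00 at rate r clears £961.47 in 32 more payments. Total: 47 + 32 = 79 months.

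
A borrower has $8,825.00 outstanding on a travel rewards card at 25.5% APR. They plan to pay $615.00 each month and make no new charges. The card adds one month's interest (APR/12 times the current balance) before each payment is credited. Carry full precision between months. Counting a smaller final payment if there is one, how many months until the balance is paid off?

18 months

Monthly rate r = 25.5%/12 = 2.125% = 0.02125.
Recurrence: B ← B·(1+r) − $615.00.
Month 1: interest $187.53; balance after payment $8,397.53.
Month 2: interest $178.45; balance after payment $7,960.98.
Closed form: n = −ln(1 − rB₀/P)/ln(1+r) = −ln(0.69507)/ln(1.02125) ≈ 17.298, so the balance reaches zero during payment 18.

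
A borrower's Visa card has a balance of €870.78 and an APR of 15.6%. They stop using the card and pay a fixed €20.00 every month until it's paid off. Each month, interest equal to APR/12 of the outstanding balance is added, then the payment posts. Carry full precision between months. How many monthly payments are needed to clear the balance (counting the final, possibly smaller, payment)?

Monthly rate r = 15.6%/12 = 1.3% = 0.013.
Recurrence: B ← B·(1+r) − €20.00.
Month 1: interest €11.32; balance after payment €862.10.
Month 2: interest €11.21; balance after payment €853.31.
Closed form: n = −ln(1 − rB₀/P)/ln(1+r) = −ln(0.43399)/ln(1.013) ≈ 64.626, so the balance reaches zero during payment 65.

65 months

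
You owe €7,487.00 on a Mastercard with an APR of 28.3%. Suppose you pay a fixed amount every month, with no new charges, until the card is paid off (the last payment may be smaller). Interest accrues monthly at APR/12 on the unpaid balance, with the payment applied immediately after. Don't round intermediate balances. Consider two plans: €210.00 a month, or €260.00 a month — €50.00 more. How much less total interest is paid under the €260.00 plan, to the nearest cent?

€3,876.62

Monthly rate r = 28.3%/12 = 2.35833% = 0.0235833.
At €210.00/mo: n = ⌈−ln(1 − rB₀/P)/ln(1+r)⌉ = 79 payments (last €175.67); total interest = total paid − €7,487.00 = €9,068.67.
At €260.00/mo: 49 payments (last €199.05); total interest €5,192.05.
Interest saved = €9,068.67 − €5,192.05 = €3,876.62.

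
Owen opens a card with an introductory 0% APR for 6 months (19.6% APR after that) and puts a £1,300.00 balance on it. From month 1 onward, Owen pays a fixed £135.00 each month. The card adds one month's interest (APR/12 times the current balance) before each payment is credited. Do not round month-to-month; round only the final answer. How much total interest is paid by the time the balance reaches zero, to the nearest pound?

Promo months 1–6 at r₀ = 0%/12 = 0; months 7+ at r₁ = 19.6%/12 = 0.0163333.
After month 6 (no interest yet): B = £1,300.00 − 6·£135.00 = £490.00.
Then at r₁ with £135.00/mo: n₂ = −ln(1 − r₁·B/P)/ln(1+r₁) ≈ 3.77 → 4 more payments.
Total paid = 9·£135.00 + £104.43 = £1,319.43; interest = £1,319.43 − £1,300.00 = £19.43.

£19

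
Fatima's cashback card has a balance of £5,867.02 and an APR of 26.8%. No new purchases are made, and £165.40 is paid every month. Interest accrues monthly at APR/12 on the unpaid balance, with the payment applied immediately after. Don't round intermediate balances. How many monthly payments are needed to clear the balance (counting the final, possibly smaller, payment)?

Monthly rate r = 26.8%/12 = 2.23333% = 0.0223333.
Recurrence: B ← B·(1+r) − £165.40.
Month 1: interest £131.03; balance after payment £5,832.65.
Month 2: interest £130.26; balance after payment £5,797.51.
Closed form: n = −ln(1 − rB₀/P)/ln(1+r) = −ln(0.2078)/ln(1.02233) ≈ 71.134, so the balance reaches zero during payment 72.

72 months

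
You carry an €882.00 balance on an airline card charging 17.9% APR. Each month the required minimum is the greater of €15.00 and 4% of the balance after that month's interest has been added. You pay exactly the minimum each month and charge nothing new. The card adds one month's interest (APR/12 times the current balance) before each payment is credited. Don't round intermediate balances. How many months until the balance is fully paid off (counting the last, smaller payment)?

65 months

Monthly rate r = 17.9%/12 = 1.49167% = 0.0149167.
While 4% of the post-interest balance exceeds €15.00, each month B ← (B·(1+r))·(1 − 0.04), i.e. B shrinks by the factor (1+r)·0.96 = 0.97432.
This holds for months 1–34. Entering month 35 the balance is €364.19; 4% of the post-interest balance is now below €15.00, so the flat €15.00 minimum applies from here.
From month 35 a fixed €15.00 at rate r clears €364.19 in 31 more payments. Total: 34 + 31 = 65 months.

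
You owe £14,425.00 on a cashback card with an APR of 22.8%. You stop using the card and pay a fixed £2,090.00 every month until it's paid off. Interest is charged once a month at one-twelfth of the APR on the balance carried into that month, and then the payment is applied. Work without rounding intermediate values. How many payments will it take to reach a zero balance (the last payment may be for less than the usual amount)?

8 payments

Monthly rate r = 22.8%/12 = 1.9% = 0.019.
Recurrence: B ← B·(1+r) − £2,090.00.
Month 1: interest £274.07; balance after payment £12,609.08.
Month 2: interest £239.57; balance after payment £10,758.65.
Closed form: n = −ln(1 − rB₀/P)/ln(1+r) = −ln(0.86886)/ln(1.019) ≈ 7.468, so the balance reaches zero during payment 8.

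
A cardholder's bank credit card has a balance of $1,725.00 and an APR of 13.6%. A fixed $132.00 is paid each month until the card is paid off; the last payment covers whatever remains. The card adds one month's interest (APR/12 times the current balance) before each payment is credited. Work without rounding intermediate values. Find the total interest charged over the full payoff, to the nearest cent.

$152.63

Monthly rate r = 13.6%/12 = 1.13333% = 0.0113333.
Payoff takes n = ⌈−ln(1 − rB₀/P)/ln(1+r)⌉ = ⌈14.224⌉ = 15 payments; the last is $29.63.
Total paid = 14·$132.00 + $29.63 = $1,877.63.
Total interest = total paid − principal = $1,877.63 − $1,725.00 = $152.63.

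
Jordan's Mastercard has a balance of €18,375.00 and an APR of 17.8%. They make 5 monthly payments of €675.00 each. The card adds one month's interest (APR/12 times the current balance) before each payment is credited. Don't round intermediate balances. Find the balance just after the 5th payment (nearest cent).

Monthly rate r = 17.8%/12 = 1.48333% = 0.0148333.
Each month: B ← B·(1+r) − €675.00.
Month 1: interest €272.56; balance after payment €17,972.56.
Month 2: interest €266.59; balance after payment €17,564.16.
Month 3: interest €260.53; balance after payment €17,149.69.
Month 4: interest €254.39; balance after payment €16,729.08.
Month 5: interest €248.15; balance after payment €16,302.23.

€16,302.23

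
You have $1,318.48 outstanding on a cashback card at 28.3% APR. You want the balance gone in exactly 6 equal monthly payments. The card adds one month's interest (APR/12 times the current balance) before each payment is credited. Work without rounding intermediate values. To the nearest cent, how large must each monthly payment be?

Monthly rate r = 28.3%/12 = 2.35833% = 0.0235833.
Level-payment amortization: P = B₀·r / (1 − (1+r)^(−n)) = 1318.48·0.0235833 / (1 − 1.02358^(−6)).
Denominator 1 − (1+r)^(−6) = 0.130517661.
P = 31.0942 / 0.130517661 ≈ 238.24.

$238.24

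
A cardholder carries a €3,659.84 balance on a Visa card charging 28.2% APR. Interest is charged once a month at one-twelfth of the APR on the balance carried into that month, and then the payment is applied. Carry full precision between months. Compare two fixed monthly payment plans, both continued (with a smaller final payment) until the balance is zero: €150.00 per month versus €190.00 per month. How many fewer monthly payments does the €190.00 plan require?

11 fewer payments

Monthly rate r = 28.2%/12 = 2.35% = 0.0235.
At €150.00/mo: n = ⌈−ln(1 − rB₀/P)/ln(1+r)⌉ = 37 payments (last €101.36); total interest = total paid − €3,659.84 = €1,841.52.
At €190.00/mo: 26 payments (last €179.98); total interest €1,270.14.
Payments saved = 37 − 26 = 11.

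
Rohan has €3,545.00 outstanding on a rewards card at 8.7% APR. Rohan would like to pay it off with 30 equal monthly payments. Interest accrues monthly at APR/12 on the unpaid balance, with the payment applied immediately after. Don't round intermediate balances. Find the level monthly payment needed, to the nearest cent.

Monthly rate r = 8.7%/12 = 0.725% = 0.00725.
Level-payment amortization: P = B₀·r / (1 − (1+r)^(−n)) = 3545.00·0.00725 / (1 − 1.00725^(−30)).
Denominator 1 − (1+r)^(−30) = 0.194840877.
P = 25.7012 / 0.194840877 ≈ 131.91.

€131.91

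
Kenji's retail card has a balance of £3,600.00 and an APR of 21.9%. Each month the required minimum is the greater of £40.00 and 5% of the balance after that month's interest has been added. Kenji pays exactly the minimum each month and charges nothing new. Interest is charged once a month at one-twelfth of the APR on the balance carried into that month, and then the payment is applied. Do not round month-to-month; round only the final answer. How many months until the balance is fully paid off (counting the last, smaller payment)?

71 months

Monthly rate r = 21.9%/12 = 1.825% = 0.01825.
While 5% of the post-interest balance exceeds £40.00, each month B ← (B·(1+r))·(1 − 0.05), i.e. B shrinks by the factor (1+r)·0.95 = 0.96734.
This holds for months 1–46. Entering month 47 the balance is £781.43; 5% of the post-interest balance is now below £40.00, so the flat £40.00 minimum applies from here.
From month 47 a fixed £40.00 at rate r clears £781.43 in 25 more payments. Total: 46 + 25 = 71 months.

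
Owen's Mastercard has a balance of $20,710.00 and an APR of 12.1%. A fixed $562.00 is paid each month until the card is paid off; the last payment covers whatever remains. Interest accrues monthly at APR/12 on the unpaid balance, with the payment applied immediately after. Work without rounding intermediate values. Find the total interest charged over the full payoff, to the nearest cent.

$5,312.33

Monthly rate r = 12.1%/12 = 1.00833% = 0.0100833.
Payoff takes n = ⌈−ln(1 − rB₀/P)/ln(1+r)⌉ = ⌈46.302⌉ = 47 payments; the last is $170.33.
Total paid = 46·$562.00 + $170.33 = $26,022.33.
Total interest = total paid − principal = $26,022.33 − $20,710.00 = $5,312.33.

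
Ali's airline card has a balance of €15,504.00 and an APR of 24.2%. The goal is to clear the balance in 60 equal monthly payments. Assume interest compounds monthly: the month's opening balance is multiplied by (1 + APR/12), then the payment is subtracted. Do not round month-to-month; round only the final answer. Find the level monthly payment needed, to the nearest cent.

€447.82

Monthly rate r = 24.2%/12 = 2.01667% = 0.0201667.
Level-payment amortization: P = B₀·r / (1 − (1+r)^(−n)) = 15504.00·0.0201667 / (1 − 1.02017^(−60)).
Denominator 1 − (1+r)^(−60) = 0.698190954.
P = 312.664 / 0.698190954 ≈ 447.82.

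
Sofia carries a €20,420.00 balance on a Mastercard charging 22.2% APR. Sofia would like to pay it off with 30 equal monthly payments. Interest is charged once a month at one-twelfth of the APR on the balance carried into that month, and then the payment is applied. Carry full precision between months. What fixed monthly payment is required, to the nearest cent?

€893.05

Monthly rate r = 22.2%/12 = 1.85% = 0.0185.
Level-payment amortization: P = B₀·r / (1 − (1+r)^(−n)) = 20420.00·0.0185 / (1 − 1.0185^(−30)).
Denominator 1 − (1+r)^(−30) = 0.423009052.
P = 377.77 / 0.423009052 ≈ 893.05.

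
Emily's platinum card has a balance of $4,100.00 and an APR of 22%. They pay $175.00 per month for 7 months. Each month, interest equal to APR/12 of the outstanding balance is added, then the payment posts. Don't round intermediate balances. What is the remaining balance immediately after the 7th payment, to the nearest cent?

Monthly rate r = 22%/12 = 1.83333% = 0.0183333.
Each month: B ← B·(1+r) − $175.00.
Month 1: interest $75.17; balance after payment $4,000.17.
Month 2: interest $73.34; balance after payment $3,898.50.
Month 3: interest $71.47; balance after payment $3,794.98.
Month 4: interest $69.57; balance after payment $3,689.55.
Month 5: interest $67.64; balance after payment $3,582.19.
Month 6: interest $65.67; balance after payment $3,472.87.
Month 7: interest $63.67; balance after payment $3,361.53.

$3,361.53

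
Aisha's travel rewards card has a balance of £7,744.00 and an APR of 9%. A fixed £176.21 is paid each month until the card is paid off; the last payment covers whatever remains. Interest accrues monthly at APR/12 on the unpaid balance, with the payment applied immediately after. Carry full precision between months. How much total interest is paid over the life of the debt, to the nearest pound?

£1,687

Monthly rate r = 9%/12 = 0.75% = 0.0075.
Payoff takes n = ⌈−ln(1 − rB₀/P)/ln(1+r)⌉ = ⌈53.518⌉ = 54 payments; the last is £91.52.
Total paid = 53·£176.21 + £91.52 = £9,430.65.
Total interest = total paid − principal = £9,430.65 − £7,744.00 = £1,686.65.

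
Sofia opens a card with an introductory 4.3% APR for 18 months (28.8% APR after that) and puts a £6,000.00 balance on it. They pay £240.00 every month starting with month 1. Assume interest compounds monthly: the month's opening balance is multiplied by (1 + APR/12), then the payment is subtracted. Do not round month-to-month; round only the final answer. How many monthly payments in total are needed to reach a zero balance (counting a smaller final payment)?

28 months

Promo months 1–18 at r₀ = 4.3%/12 = 0.00358333; months 19+ at r₁ = 28.8%/12 = 0.024.
After month 18: iterate B ← B·(1+r₀) − £240.00 for 18 months → £1,944.89.
Then at r₁ with £240.00/mo: n₂ = −ln(1 − r₁·B/P)/ln(1+r₁) ≈ 9.12 → 10 more payments.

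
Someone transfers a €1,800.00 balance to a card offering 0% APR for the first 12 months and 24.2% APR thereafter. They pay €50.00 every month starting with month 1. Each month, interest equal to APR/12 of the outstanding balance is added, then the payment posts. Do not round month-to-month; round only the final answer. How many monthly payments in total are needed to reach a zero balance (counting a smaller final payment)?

Promo months 1–12 at r₀ = 0%/12 = 0; months 13+ at r₁ = 24.2%/12 = 0.0201667.
After month 12 (no interest yet): B = €1,800.00 − 12·€50.00 = €1,200.00.
Then at r₁ with €50.00/mo: n₂ = −ln(1 − r₁·B/P)/ln(1+r₁) ≈ 33.14 → 34 more payments.

46 months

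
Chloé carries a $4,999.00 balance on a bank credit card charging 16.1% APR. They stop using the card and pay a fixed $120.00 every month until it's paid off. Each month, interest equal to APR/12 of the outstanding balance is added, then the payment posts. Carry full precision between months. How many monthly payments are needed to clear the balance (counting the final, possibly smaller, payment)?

62 payments

Monthly rate r = 16.1%/12 = 1.34167% = 0.0134167.
Recurrence: B ← B·(1+r) − $120.00.
Month 1: interest $67.07; balance after payment $4,946.07.
Month 2: interest $66.36; balance after payment $4,892.43.
Closed form: n = −ln(1 − rB₀/P)/ln(1+r) = −ln(0.44108)/ln(1.01342) ≈ 61.416, so the balance reaches zero during payment 62.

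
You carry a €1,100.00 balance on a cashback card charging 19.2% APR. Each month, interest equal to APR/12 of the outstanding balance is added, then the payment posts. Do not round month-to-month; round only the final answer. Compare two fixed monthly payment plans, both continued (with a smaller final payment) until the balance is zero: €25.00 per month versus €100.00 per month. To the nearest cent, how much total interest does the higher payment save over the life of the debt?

Monthly rate r = 19.2%/12 = 1.6% = 0.016.
At €25.00/mo: n = ⌈−ln(1 − rB₀/P)/ln(1+r)⌉ = 77 payments (last €17.40); total interest = total paid − €1,100.00 = €817.40.
At €100.00/mo: 13 payments (last €19.68); total interest €119.68.
Interest saved = €817.40 − €119.68 = €697.72.

€697.72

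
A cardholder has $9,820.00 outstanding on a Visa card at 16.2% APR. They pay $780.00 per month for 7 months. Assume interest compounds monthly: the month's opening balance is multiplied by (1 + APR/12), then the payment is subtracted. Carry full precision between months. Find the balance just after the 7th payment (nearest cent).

Monthly rate r = 16.2%/12 = 1.35% = 0.0135.
Each month: B ← B·(1+r) − $780.00.
Month 1: interest $132.57; balance after payment $9,172.57.
Month 2: interest $123.83; balance after payment $8,516.40.
Month 3: interest $114.97; balance after payment $7,851.37.
Month 4: interest $105.99; balance after payment $7,177.36.
Month 5: interest $96.89; balance after payment $6,494.26.
Month 6: interest $87.67; balance after payment $5,801.93.
Month 7: interest $78.33; balance after payment $5,100.26.

$5,100.26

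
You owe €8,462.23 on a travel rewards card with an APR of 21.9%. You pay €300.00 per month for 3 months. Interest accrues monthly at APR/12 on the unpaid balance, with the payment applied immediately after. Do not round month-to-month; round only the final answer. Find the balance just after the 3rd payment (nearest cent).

€8,017.52

Monthly rate r = 21.9%/12 = 1.825% = 0.01825.
Each month: B ← B·(1+r) − €300.00.
Month 1: interest €154.44; balance after payment €8,316.67.
Month 2: interest €151.78; balance after payment €8,168.44.
Month 3: interest €149.07; balance after payment €8,017.52.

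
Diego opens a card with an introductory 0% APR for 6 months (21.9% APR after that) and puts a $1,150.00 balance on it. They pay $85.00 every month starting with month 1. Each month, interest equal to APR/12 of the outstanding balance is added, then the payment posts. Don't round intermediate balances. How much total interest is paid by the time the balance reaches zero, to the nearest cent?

Promo months 1–6 at r₀ = 0%/12 = 0; months 7+ at r₁ = 21.9%/12 = 0.01825.
After month 6 (no interest yet): B = $1,150.00 − 6·$85.00 = $640.00.
Then at r₁ with $85.00/mo: n₂ = −ln(1 − r₁·B/P)/ln(1+r₁) ≈ 8.17 → 9 more payments.
Total paid = 14·$85.00 + $14.84 = $1,204.84; interest = $1,204.84 − $1,150.00 = $54.84.

$54.84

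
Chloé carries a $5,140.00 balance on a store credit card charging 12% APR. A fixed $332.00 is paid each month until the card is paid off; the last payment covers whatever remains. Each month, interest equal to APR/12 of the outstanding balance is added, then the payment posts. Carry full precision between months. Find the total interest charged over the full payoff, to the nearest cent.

Monthly rate r = 12%/12 = 1% = 0.01.
Payoff takes n = ⌈−ln(1 − rB₀/P)/ln(1+r)⌉ = ⌈16.904⌉ = 17 payments; the last is $300.42.
Total paid = 16·$332.00 + $300.42 = $5,612.42.
Total interest = total paid − principal = $5,612.42 − $5,140.00 = $472.42.

$472.42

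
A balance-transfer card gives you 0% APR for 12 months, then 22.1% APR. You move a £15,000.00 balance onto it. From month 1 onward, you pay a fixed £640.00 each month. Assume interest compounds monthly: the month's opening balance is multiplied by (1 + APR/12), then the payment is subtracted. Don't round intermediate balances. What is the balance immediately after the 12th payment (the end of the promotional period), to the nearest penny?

Promo months 1–12 at r₀ = 0%/12 = 0; months 13+ at r₁ = 22.1%/12 = 0.0184167.
After month 12 (no interest yet): B = £15,000.00 − 12·£640.00 = £7,320.00.

£7,320.00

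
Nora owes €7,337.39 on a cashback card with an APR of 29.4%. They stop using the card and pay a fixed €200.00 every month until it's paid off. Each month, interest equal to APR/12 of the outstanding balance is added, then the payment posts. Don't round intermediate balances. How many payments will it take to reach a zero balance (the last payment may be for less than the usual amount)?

95 months

Monthly rate r = 29.4%/12 = 2.45% = 0.0245.
Recurrence: B ← B·(1+r) − €200.00.
Month 1: interest €179.77; balance after payment €7,317.16.
Month 2: interest €179.27; balance after payment €7,296.43.
Closed form: n = −ln(1 − rB₀/P)/ln(1+r) = −ln(0.10117)/ln(1.0245) ≈ 94.649, so the balance reaches zero during payment 95.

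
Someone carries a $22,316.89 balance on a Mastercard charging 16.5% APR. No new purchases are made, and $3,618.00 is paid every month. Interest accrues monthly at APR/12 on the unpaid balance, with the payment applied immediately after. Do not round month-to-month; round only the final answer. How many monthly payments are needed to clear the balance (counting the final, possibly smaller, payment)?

7 payments

Monthly rate r = 16.5%/12 = 1.375% = 0.01375.
Recurrence: B ← B·(1+r) − $3,618.00.
Month 1: interest $306.86; balance after payment $19,005.75.
Month 2: interest $261.33; balance after payment $15,649.08.
Closed form: n = −ln(1 − rB₀/P)/ln(1+r) = −ln(0.91519)/ln(1.01375) ≈ 6.490, so the balance reaches zero during payment 7.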